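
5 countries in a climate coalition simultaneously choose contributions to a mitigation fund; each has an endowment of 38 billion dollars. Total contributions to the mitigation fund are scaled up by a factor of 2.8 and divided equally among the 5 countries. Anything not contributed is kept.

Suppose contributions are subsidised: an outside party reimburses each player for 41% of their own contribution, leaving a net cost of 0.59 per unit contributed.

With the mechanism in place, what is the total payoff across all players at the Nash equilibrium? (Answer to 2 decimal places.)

190.00 billion dollars

The effective private return is (2.8/5) / 0.59 = 0.9492, which is still under 1, so the mechanism doesn't change anyone's dominant strategy: zero contribution.
At the Nash equilibrium no one contributes; group total payoff = 5 × 38 = 190.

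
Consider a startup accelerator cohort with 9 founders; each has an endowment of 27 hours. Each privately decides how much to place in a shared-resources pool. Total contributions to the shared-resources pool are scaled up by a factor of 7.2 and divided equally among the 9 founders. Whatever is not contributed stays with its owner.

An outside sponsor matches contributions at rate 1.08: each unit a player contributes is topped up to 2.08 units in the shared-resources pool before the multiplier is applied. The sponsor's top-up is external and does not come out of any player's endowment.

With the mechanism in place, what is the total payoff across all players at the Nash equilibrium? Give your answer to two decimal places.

3639.17 hours

The effective private return per unit is now 7.2 × 2.08 / 9 = 1.6640 > 1, so every player's dominant strategy flips to full contribution.
At the Nash equilibrium everyone contributes 27. Group total payoff = 7.2 × 2.08 × 243 = 3639.17.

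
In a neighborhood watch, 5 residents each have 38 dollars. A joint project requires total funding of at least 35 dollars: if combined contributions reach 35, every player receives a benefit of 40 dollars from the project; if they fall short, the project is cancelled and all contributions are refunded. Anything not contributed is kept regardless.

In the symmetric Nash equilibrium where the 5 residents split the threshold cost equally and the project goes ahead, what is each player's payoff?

71 dollars

Equal share of the threshold: 35/5 = 7.
At this profile no one gains by cutting their contribution: any cut drops the total below 35, the project is cancelled, contributions are refunded, and the deviator ends with 38, which is less than 38 − 7 + 40 = 71. Contributing more than 7 just wastes the excess. So contributing exactly 7 is a best response.
Each player's payoff: 38 − 7 + 40 = 71.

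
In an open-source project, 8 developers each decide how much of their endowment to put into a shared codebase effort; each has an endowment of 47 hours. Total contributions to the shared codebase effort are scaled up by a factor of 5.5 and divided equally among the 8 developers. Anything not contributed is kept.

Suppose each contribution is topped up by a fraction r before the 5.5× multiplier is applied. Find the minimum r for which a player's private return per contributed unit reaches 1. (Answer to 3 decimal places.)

With matching at rate r, one contributed unit becomes (1 + r) in the shared codebase effort and returns 5.5 × (1 + r) / 8 to the contributor.
Setting this equal to 1: 1 + r = 8/5.5 = 1.4545.
So the minimum matching rate is r = 1.4545 − 1 = 0.455.

0.455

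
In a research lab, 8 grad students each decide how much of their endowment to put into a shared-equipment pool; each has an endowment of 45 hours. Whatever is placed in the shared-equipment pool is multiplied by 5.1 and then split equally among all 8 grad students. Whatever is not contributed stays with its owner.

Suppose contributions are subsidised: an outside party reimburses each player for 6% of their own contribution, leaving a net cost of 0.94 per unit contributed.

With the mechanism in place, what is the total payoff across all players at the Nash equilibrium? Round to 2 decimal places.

Even with the mechanism, each unit contributed returns only (5.1/8) / 0.94 = 0.6782 per unit of net cost, so contributing nothing is still dominant.
Everyone keeps their endowment and the group total is 8 × 45 = 360.

360.00 hours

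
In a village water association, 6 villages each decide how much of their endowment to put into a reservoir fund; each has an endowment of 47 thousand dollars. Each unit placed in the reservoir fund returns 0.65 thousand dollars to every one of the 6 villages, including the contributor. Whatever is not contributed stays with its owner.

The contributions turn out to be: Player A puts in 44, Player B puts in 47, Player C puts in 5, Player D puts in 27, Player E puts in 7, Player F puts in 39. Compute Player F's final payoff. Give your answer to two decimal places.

Total contributed: 44 + 47 + 5 + 27 + 7 + 39 = 169.
Each receives 0.65 × 169 = 109.85 from the reservoir fund.
Player F keeps 47 − 39 = 8, so Player F's payoff is 8 + 109.85 = 117.85.

117.85 thousand dollars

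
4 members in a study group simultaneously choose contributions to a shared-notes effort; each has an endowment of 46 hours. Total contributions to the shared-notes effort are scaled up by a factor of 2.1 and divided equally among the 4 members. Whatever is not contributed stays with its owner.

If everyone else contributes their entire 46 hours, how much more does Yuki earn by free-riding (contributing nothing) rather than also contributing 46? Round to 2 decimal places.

21.85 hours

Switching from a contribution of 46 to 0 lets Yuki keep an extra 46 hours, but lowers the shared-notes effort by 46, which costs Yuki their own share of that drop: 2.1/4 × 46 = 24.15.
Net gain = 46 − 24.15 = 21.85. The private return per contributed unit (0.5250) is below 1, so free-riding is indeed the best response regardless of what the others do.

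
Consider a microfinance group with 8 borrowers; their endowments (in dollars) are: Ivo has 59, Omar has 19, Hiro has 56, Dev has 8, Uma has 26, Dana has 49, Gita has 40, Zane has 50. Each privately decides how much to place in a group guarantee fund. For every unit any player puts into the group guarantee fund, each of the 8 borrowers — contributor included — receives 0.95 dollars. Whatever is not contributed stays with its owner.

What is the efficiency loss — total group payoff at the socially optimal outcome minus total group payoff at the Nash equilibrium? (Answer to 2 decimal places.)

The private return per contributed unit is 0.95 < 1 for everyone, so the Nash equilibrium is zero contribution and the group total is Σ E_j = 59 + 19 + 56 + 8 + 26 + 49 + 40 + 50 = 307.
Each contributed unit returns 7.600 to the group, so the social optimum is full contribution by everyone: group total = 7.600 × 307 = 2333.20.
Efficiency loss = (7.600 − 1) × 307 = 2026.20.

2026.20 dollars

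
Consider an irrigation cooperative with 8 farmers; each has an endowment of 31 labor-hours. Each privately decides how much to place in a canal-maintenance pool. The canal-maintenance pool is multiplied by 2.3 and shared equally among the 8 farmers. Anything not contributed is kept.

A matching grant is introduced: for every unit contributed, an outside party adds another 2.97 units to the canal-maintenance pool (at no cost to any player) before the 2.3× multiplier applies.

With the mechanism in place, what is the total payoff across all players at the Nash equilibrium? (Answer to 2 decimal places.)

Under the mechanism each unit contributed yields 2.3 × 3.97 / 8 = 1.1414 back to its contributor per unit of net cost, which exceeds 1, making full contribution the dominant choice for everyone.
At the Nash equilibrium everyone contributes 31. Group total payoff = 2.3 × 3.97 × 248 = 2264.49.

2264.49 labor-hours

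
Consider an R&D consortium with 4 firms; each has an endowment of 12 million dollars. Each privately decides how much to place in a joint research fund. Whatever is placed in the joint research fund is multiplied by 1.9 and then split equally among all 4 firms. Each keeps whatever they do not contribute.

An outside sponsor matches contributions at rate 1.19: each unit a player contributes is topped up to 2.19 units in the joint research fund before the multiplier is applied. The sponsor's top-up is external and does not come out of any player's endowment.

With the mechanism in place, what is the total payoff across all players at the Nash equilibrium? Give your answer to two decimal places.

199.73 million dollars

With the mechanism, a contributed unit returns 1.9 × 2.19 / 4 = 1.0403 per unit of net cost to the contributor — now above 1 — so contributing fully is weakly dominant for every player.
At the Nash equilibrium everyone contributes 12. Group total payoff = 1.9 × 2.19 × 48 = 199.73.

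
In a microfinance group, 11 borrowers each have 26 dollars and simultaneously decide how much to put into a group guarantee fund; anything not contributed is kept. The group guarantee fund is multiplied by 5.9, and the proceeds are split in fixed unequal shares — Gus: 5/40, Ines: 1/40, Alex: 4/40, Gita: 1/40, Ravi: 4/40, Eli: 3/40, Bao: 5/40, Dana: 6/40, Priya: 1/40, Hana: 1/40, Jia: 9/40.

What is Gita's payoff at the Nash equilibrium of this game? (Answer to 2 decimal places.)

Player j's private return per contributed unit is 5.9 × (j's share). Contributing is weakly dominant for j when that share is at least 1/5.9 = 0.1695, and contributing 0 is dominant otherwise.
The only share above 0.1695 is Jia's 9/40, contributing 26; the remaining 10 contribute 0. Total contributed: 26.
Gita keeps 26 and receives 5.9 × 26 × 1/40 = 3.84 from the group guarantee fund, for a payoff of 29.84.

29.84 dollars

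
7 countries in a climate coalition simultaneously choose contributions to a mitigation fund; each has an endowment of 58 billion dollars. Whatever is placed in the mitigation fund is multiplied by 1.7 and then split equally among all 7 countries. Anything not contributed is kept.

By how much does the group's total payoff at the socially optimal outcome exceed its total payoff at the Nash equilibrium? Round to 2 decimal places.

Each contributed unit returns 1.7/7 = 0.2429 to its contributor — below 1 — so contributing 0 is dominant for every player. At the Nash equilibrium everyone keeps their 58, and the group total is 7 × 58 = 406.
Each contributed unit returns 1.700 to the group as a whole (0.2429 to each of 7 players), which exceeds 1, so the social optimum is full contribution: group total = 1.700 × 406 = 690.20.
Efficiency loss = 690.20 − 406 = 284.20.

284.20 billion dollars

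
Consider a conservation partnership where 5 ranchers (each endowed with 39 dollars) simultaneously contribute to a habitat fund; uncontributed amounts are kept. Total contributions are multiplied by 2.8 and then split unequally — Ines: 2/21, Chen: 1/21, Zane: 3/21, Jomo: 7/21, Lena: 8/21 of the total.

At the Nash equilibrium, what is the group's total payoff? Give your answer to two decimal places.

A player with share s gets back 2.8·s per unit contributed, so full contribution is dominant for anyone with s > 1/2.8 = 0.3571 and zero contribution is dominant for anyone below.
Lena alone (share 8/21) is above the threshold, contributing 39; the remaining 4 contribute 0. Total contributed: 39.
The habitat fund pays out 2.8 × 39 = 109.20 in total (split across the unequal shares, but the aggregate is all that matters for the group sum).
The 4 free-riders keep 39 each, adding 156. Group total = 156 + 109.20 = 265.20.

265.20 dollars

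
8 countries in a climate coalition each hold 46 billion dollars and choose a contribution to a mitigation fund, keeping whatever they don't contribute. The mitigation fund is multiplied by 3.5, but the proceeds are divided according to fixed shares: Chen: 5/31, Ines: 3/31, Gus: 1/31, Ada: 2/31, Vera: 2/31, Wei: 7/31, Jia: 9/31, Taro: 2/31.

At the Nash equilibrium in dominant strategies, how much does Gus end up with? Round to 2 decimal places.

51.19 billion dollars

Player j's private return per contributed unit is 3.5 × (j's share). Contributing is weakly dominant for j when that share is at least 1/3.5 = 0.2857, and contributing 0 is dominant otherwise.
Jia alone (share 9/31) is above the threshold, contributing 46; the remaining 7 contribute 0. Total contributed: 46.
Gus keeps 46 and receives 3.5 × 46 × 1/31 = 5.19 from the mitigation fund, for a payoff of 51.19.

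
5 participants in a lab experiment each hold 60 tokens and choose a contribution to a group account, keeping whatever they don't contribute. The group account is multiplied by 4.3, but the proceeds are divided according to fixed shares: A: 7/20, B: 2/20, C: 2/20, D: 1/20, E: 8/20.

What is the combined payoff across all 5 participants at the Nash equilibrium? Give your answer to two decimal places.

For player j, contributing a unit is worthwhile iff 4.3 × (j's share) ≥ 1, i.e. iff j's share is at least 0.2326.
A and E are above the threshold, contributing 60 each; the remaining 3 contribute 0. Total contributed: 120.
The group account pays out 4.3 × 120 = 516.00 in total (split across the unequal shares, but the aggregate is all that matters for the group sum).
The 3 free-riders keep 60 each, adding 180. Group total = 180 + 516.00 = 696.00.

696.00 tokens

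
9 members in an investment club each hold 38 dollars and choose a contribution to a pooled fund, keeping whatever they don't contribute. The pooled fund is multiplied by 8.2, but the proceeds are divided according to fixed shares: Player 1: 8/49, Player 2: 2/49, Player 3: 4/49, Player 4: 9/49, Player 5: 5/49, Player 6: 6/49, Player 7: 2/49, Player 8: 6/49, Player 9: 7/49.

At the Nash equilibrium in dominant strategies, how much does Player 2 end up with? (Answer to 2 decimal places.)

Each unit j contributes comes back to j as 8.2 × (j's share), so j prefers to contribute only if that share exceeds 1/8.2 = 0.1220; otherwise keeping the unit dominates.
Player 1, Player 4, Player 6, Player 8 and Player 9 clear that bar, contributing 38 each; the remaining 4 contribute 0. Total contributed: 190.
Player 2 keeps 38 and receives 8.2 × 190 × 2/49 = 63.59 from the pooled fund, for a payoff of 101.59.

101.59 dollars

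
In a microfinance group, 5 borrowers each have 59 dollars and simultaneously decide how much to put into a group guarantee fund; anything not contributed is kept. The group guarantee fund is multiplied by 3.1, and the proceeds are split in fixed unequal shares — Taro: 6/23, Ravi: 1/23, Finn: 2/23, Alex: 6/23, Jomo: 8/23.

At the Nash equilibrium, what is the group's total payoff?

418.90 dollars

For player j, contributing a unit is worthwhile iff 3.1 × (j's share) ≥ 1, i.e. iff j's share is at least 0.3226.
The only share above 0.3226 is Jomo's 8/23, contributing 59; the remaining 4 contribute 0. Total contributed: 59.
The group guarantee fund pays out 3.1 × 59 = 182.90 in total (split across the unequal shares, but the aggregate is all that matters for the group sum).
The 4 free-riders keep 59 each, adding 236. Group total = 236 + 182.90 = 418.90.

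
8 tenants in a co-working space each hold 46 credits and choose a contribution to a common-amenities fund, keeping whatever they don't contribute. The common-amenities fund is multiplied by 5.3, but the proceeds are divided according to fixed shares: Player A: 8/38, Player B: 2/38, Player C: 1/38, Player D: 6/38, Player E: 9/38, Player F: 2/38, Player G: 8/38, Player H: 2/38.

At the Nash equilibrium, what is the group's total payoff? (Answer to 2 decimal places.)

961.40 credits

Player j's private return per contributed unit is 5.3 × (j's share). Contributing is weakly dominant for j when that share is at least 1/5.3 = 0.1887, and contributing 0 is dominant otherwise.
The shares above 0.1887 belong to Player A, Player E and Player G, contributing 46 each; the remaining 5 contribute 0. Total contributed: 138.
The common-amenities fund pays out 5.3 × 138 = 731.40 in total (split across the unequal shares, but the aggregate is all that matters for the group sum).
The 5 free-riders keep 46 each, adding 230. Group total = 230 + 731.40 = 961.40.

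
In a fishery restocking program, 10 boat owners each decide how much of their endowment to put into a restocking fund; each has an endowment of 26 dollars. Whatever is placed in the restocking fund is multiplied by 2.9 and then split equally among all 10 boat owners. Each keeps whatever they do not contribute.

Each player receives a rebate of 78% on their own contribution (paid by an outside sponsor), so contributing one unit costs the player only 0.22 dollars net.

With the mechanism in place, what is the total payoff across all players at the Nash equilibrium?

956.80 dollars

With the mechanism, a contributed unit returns (2.9/10) / 0.22 = 1.3182 per unit of net cost to the contributor — now above 1 — so contributing fully is weakly dominant for every player.
So the Nash equilibrium is full contribution by all 10; the group earns 10 × (26 × 0.78 + 2.9 × 26) = 956.80.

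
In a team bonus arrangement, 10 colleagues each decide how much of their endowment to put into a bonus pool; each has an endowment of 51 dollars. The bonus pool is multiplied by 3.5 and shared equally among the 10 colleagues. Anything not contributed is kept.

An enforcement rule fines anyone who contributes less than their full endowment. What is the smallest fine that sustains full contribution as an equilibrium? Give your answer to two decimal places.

Given the others contribute fully, the best deviation is to contribute 0 (any partial contribution still incurs the fine and gives up units whose private return 0.3500 is below 1).
Deviating from 51 to 0 saves 51 dollars but forfeits the deviator's share of the drop in the bonus pool: 3.5/10 × 51 = 17.85.
So the deviation gain is 51 − 17.85 = 33.15, and the fine must be at least 33.15 dollars to wipe it out.

33.15 dollars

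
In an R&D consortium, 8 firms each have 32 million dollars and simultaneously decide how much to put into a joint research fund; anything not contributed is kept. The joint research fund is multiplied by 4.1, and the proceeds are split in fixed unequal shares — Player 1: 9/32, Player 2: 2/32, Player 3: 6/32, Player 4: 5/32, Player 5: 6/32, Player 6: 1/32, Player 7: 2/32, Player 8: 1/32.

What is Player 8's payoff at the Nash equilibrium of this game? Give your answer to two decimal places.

36.10 million dollars

Player j's private return per contributed unit is 4.1 × (j's share). Contributing is weakly dominant for j when that share is at least 1/4.1 = 0.2439, and contributing 0 is dominant otherwise.
Player 1 alone (share 9/32) is above the threshold, contributing 32; the remaining 7 contribute 0. Total contributed: 32.
Player 8 keeps 32 and receives 4.1 × 32 × 1/32 = 4.10 from the joint research fund, for a payoff of 36.10.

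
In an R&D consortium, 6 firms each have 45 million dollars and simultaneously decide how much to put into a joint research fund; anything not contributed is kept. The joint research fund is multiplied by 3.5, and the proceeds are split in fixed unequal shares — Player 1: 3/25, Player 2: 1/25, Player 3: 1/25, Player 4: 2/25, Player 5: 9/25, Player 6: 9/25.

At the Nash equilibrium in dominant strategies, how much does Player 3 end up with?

57.60 million dollars

For player j, contributing a unit is worthwhile iff 3.5 × (j's share) ≥ 1, i.e. iff j's share is at least 0.2857.
Player 5 and Player 6 are above the threshold, contributing 45 each; the remaining 4 contribute 0. Total contributed: 90.
Player 3 keeps 45 and receives 3.5 × 90 × 1/25 = 12.60 from the joint research fund, for a payoff of 57.60.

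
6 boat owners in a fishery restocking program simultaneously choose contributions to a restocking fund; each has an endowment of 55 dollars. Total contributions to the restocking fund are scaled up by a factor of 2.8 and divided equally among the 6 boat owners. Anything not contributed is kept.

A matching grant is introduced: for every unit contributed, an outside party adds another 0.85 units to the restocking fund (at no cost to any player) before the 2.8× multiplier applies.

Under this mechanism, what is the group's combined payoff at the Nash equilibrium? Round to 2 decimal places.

With the mechanism, a contributed unit returns 2.8 × 1.85 / 6 = 0.8633 per unit of net cost — still below 1 — so contributing 0 remains dominant for every player.
At the Nash equilibrium no one contributes; group total payoff = 6 × 55 = 330.

330.00 dollars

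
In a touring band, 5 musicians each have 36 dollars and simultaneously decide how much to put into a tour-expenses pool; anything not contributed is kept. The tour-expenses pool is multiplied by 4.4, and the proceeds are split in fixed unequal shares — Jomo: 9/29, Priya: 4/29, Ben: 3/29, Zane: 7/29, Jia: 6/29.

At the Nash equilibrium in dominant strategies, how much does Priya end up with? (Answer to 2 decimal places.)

79.70 dollars

Player j's private return per contributed unit is 4.4 × (j's share). Contributing is weakly dominant for j when that share is at least 1/4.4 = 0.2273, and contributing 0 is dominant otherwise.
The shares above 0.2273 belong to Jomo and Zane, contributing 36 each; the remaining 3 contribute 0. Total contributed: 72.
Priya keeps 36 and receives 4.4 × 72 × 4/29 = 43.70 from the tour-expenses pool, for a payoff of 79.70.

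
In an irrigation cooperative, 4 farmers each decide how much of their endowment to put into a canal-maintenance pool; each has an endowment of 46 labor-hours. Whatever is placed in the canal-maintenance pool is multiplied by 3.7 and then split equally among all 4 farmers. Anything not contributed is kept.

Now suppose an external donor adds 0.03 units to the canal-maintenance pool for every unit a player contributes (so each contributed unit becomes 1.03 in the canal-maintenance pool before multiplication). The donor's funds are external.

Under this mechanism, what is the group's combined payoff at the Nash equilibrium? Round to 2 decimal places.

184.00 labor-hours

Even with the mechanism, each unit contributed returns only 3.7 × 1.03 / 4 = 0.9528 per unit of net cost, so contributing nothing is still dominant.
At the Nash equilibrium no one contributes; group total payoff = 4 × 46 = 184.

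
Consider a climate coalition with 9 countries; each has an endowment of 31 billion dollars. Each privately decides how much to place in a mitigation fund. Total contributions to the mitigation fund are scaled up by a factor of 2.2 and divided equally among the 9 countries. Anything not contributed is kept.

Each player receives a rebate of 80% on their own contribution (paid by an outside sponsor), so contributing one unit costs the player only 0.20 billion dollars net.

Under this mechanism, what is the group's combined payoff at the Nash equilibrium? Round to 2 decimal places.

With the mechanism, a contributed unit returns (2.2/9) / 0.20 = 1.2222 per unit of net cost to the contributor — now above 1 — so contributing fully is weakly dominant for every player.
At the Nash equilibrium everyone contributes 31. Group total payoff = 9 × (31 × 0.80 + 2.2 × 31) = 837.00.

837.00 billion dollars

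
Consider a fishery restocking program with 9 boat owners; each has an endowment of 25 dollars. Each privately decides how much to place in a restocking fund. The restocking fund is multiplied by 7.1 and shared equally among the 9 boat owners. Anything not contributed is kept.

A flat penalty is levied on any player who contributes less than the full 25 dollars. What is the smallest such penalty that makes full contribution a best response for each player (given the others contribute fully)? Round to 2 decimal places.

5.28 dollars

Given the others contribute fully, the best deviation is to contribute 0 (any partial contribution still incurs the fine and gives up units whose private return 0.7889 is below 1).
Deviating from 25 to 0 saves 25 dollars but forfeits the deviator's share of the drop in the restocking fund: 7.1/9 × 25 = 19.72.
So the deviation gain is 25 − 19.72 = 5.28, and the fine must be at least 5.28 dollars to wipe it out.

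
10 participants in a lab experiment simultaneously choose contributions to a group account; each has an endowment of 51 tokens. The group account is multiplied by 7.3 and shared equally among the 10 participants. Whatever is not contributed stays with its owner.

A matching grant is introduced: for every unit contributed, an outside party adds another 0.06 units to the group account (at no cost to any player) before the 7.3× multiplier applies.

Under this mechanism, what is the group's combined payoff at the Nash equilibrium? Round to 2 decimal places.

510.00 tokens

Even with the mechanism, each unit contributed returns only 7.3 × 1.06 / 10 = 0.7738 per unit of net cost, so contributing nothing is still dominant.
At the Nash equilibrium no one contributes; group total payoff = 10 × 51 = 510.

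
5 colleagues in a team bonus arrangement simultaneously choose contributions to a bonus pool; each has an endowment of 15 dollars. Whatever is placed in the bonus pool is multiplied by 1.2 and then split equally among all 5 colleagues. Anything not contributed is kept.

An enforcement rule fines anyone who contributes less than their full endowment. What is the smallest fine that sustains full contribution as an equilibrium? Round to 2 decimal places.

Given the others contribute fully, the best deviation is to contribute 0 (any partial contribution still incurs the fine and gives up units whose private return 0.2400 is below 1).
Deviating from 15 to 0 saves 15 dollars but forfeits the deviator's share of the drop in the bonus pool: 1.2/5 × 15 = 3.60.
So the deviation gain is 15 − 3.60 = 11.40, and the fine must be at least 11.40 dollars to wipe it out.

11.40 dollars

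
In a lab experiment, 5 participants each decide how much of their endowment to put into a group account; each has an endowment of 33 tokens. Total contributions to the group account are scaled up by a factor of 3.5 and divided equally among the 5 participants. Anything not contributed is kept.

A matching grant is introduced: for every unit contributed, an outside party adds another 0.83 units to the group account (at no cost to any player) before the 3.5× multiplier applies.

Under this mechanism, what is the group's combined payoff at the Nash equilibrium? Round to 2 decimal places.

1056.83 tokens

Under the mechanism each unit contributed yields 3.5 × 1.83 / 5 = 1.2810 back to its contributor per unit of net cost, which exceeds 1, making full contribution the dominant choice for everyone.
At the Nash equilibrium everyone contributes 33. Group total payoff = 3.5 × 1.83 × 165 = 1056.83.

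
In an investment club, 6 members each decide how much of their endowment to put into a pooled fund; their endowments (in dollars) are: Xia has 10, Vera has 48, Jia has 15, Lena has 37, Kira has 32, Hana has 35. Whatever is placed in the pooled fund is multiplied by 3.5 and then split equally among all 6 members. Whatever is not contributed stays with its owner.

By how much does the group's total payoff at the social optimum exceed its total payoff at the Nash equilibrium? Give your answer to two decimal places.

442.50 dollars

The private return per contributed unit is 3.5/6 = 0.5833 < 1 for every player regardless of endowment, so the Nash equilibrium is zero contribution and the group total is Σ E_j = 10 + 48 + 15 + 37 + 32 + 35 = 177.
Each contributed unit returns 3.500 to the group, so the social optimum is full contribution by everyone: group total = 3.500 × 177 = 619.50.
Efficiency loss = (3.500 − 1) × 177 = 442.50.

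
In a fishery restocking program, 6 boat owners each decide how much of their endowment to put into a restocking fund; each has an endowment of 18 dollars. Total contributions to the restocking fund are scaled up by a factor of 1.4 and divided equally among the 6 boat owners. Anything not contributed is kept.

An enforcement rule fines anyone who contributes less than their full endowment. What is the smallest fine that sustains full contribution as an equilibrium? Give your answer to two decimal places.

13.80 dollars

Given the others contribute fully, the best deviation is to contribute 0 (any partial contribution still incurs the fine and gives up units whose private return 0.2333 is below 1).
Deviating from 18 to 0 saves 18 dollars but forfeits the deviator's share of the drop in the restocking fund: 1.4/6 × 18 = 4.20.
So the deviation gain is 18 − 4.20 = 13.80, and the fine must be at least 13.80 dollars to wipe it out.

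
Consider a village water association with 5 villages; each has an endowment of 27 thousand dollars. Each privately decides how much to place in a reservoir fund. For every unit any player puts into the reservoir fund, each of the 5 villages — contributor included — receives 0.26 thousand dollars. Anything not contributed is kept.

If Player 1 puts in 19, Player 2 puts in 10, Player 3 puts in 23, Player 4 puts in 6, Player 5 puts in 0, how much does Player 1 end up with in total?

23.08 thousand dollars

Total contributed: 19 + 10 + 23 + 6 + 0 = 58.
Each receives 0.26 × 58 = 15.08 from the reservoir fund.
Player 1 keeps 27 − 19 = 8, so Player 1's payoff is 8 + 15.08 = 23.08.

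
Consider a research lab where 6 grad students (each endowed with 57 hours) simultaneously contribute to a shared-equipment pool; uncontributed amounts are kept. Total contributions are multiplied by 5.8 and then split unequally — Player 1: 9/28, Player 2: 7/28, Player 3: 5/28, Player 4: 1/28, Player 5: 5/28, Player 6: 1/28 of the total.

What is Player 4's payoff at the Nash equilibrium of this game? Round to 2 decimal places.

104.23 hours

For player j, contributing a unit is worthwhile iff 5.8 × (j's share) ≥ 1, i.e. iff j's share is at least 0.1724.
Player 1, Player 2, Player 3 and Player 5 are above the threshold, contributing 57 each; the remaining 2 contribute 0. Total contributed: 228.
Player 4 keeps 57 and receives 5.8 × 228 × 1/28 = 47.23 from the shared-equipment pool, for a payoff of 104.23.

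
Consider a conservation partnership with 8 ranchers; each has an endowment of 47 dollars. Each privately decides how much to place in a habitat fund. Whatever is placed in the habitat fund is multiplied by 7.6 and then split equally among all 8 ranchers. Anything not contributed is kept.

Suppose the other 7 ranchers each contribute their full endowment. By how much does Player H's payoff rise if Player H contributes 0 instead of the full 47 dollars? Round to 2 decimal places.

2.35 dollars

Switching from a contribution of 47 to 0 lets Player H keep an extra 47 dollars, but lowers the habitat fund by 47, which costs Player H their own share of that drop: 7.6/8 × 47 = 44.65.
Net gain = 47 − 44.65 = 2.35. The private return per contributed unit (0.9500) is below 1, so free-riding is indeed the best response regardless of what the others do.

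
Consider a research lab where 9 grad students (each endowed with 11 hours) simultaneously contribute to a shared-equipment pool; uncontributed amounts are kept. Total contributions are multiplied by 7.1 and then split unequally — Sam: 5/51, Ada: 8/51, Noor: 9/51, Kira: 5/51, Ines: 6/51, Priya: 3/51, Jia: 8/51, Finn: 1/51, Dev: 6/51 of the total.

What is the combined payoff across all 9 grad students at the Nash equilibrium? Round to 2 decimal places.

Player j's private return per contributed unit is 7.1 × (j's share). Contributing is weakly dominant for j when that share is at least 1/7.1 = 0.1408, and contributing 0 is dominant otherwise.
Ada, Noor and Jia clear that bar, contributing 11 each; the remaining 6 contribute 0. Total contributed: 33.
The shared-equipment pool pays out 7.1 × 33 = 234.30 in total (split across the unequal shares, but the aggregate is all that matters for the group sum).
The 6 free-riders keep 11 each, adding 66. Group total = 66 + 234.30 = 300.30.

300.30 hours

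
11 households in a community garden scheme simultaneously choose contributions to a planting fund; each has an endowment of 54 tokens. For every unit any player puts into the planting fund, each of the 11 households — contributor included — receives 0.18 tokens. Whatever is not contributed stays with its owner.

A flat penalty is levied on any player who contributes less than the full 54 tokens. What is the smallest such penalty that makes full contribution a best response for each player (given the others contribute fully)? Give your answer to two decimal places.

Given the others contribute fully, the best deviation is to contribute 0 (any partial contribution still incurs the fine and gives up units whose private return 0.18 is below 1).
Deviating from 54 to 0 saves 54 tokens but forfeits the deviator's share of the drop in the planting fund: 0.18 × 54 = 9.72.
So the deviation gain is 54 − 9.72 = 44.28, and the fine must be at least 44.28 tokens to wipe it out.

44.28 tokens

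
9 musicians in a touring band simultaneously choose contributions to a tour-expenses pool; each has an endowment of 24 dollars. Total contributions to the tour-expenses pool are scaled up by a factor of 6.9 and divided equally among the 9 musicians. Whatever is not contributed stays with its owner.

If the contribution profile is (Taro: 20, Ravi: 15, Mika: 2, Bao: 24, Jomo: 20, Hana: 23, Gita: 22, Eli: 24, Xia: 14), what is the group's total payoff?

1183.60 dollars

Total contributed: 20 + 15 + 2 + 24 + 20 + 23 + 22 + 24 + 14 = 164; total kept: 9 × 24 − 164 = 52.
The tour-expenses pool pays out 6.9 × 164 = 1131.60 in aggregate.
Group total = 52 + 1131.60 = 1183.60.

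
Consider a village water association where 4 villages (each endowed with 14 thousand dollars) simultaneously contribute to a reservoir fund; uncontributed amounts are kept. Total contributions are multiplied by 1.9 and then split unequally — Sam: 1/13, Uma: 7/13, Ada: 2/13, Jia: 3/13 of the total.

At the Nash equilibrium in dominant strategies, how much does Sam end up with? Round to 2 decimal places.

Player j's private return per contributed unit is 1.9 × (j's share). Contributing is weakly dominant for j when that share is at least 1/1.9 = 0.5263, and contributing 0 is dominant otherwise.
The only share above 0.5263 is Uma's 7/13, contributing 14; the remaining 3 contribute 0. Total contributed: 14.
Sam keeps 14 and receives 1.9 × 14 × 1/13 = 2.05 from the reservoir fund, for a payoff of 16.05.

16.05 thousand dollars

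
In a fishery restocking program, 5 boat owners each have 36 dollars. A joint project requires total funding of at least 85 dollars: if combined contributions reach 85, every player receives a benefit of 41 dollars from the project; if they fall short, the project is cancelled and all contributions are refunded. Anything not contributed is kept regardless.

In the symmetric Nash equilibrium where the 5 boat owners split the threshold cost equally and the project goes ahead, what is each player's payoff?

Equal share of the threshold: 85/5 = 17.
At this profile no one gains by cutting their contribution: any cut drops the total below 85, the project is cancelled, contributions are refunded, and the deviator ends with 36, which is less than 36 − 17 + 41 = 60. Contributing more than 17 just wastes the excess. So contributing exactly 17 is a best response.
Each player's payoff: 36 − 17 + 41 = 60.

60 dollars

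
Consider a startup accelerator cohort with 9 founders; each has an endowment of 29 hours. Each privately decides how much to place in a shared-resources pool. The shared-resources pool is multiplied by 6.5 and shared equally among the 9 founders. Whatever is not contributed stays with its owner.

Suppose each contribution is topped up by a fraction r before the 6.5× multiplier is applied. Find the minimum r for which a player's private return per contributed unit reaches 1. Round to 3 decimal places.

0.385

With matching at rate r, one contributed unit becomes (1 + r) in the shared-resources pool and returns 6.5 × (1 + r) / 9 to the contributor.
Setting this equal to 1: 1 + r = 9/6.5 = 1.3846.
So the minimum matching rate is r = 1.3846 − 1 = 0.385.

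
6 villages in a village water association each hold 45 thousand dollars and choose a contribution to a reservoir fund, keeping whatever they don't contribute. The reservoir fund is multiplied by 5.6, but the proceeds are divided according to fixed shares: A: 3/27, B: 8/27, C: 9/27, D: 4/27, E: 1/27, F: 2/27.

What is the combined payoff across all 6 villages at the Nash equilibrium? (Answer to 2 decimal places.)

For player j, contributing a unit is worthwhile iff 5.6 × (j's share) ≥ 1, i.e. iff j's share is at least 0.1786.
B and C clear that bar, contributing 45 each; the remaining 4 contribute 0. Total contributed: 90.
The reservoir fund pays out 5.6 × 90 = 504.00 in total (split across the unequal shares, but the aggregate is all that matters for the group sum).
The 4 free-riders keep 45 each, adding 180. Group total = 180 + 504.00 = 684.00.

684.00 thousand dollars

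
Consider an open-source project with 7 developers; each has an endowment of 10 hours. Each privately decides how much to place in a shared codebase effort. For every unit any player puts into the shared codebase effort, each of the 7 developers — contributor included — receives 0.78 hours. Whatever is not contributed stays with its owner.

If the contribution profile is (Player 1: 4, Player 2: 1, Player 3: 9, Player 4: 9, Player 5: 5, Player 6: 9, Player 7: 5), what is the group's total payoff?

257.32 hours

Total contributed: 4 + 1 + 9 + 9 + 5 + 9 + 5 = 42; total kept: 7 × 10 − 42 = 28.
The shared codebase effort pays out 0.78 × 7 × 42 = 229.32 in aggregate.
Group total = 28 + 229.32 = 257.32.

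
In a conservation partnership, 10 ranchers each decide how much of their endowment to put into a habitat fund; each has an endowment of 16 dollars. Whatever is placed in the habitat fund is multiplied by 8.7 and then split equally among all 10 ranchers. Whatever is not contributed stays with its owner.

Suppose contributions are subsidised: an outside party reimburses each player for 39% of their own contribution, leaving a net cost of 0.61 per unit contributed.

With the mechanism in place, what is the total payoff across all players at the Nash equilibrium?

The effective private return per unit is now (8.7/10) / 0.61 = 1.4262 > 1, so every player's dominant strategy flips to full contribution.
At the Nash equilibrium everyone contributes 16. Group total payoff = 10 × (16 × 0.39 + 8.7 × 16) = 1454.40.

1454.40 dollars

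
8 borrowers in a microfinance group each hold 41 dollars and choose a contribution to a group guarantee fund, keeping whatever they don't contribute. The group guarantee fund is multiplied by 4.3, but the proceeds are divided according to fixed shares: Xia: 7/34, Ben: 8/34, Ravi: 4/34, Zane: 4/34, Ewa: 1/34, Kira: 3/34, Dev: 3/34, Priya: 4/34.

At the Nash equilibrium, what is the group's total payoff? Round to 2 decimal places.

463.30 dollars

A player with share s gets back 4.3·s per unit contributed, so full contribution is dominant for anyone with s > 1/4.3 = 0.2326 and zero contribution is dominant for anyone below.
Ben alone (share 8/34) is above the threshold, contributing 41; the remaining 7 contribute 0. Total contributed: 41.
The group guarantee fund pays out 4.3 × 41 = 176.30 in total (split across the unequal shares, but the aggregate is all that matters for the group sum).
The 7 free-riders keep 41 each, adding 287. Group total = 287 + 176.30 = 463.30.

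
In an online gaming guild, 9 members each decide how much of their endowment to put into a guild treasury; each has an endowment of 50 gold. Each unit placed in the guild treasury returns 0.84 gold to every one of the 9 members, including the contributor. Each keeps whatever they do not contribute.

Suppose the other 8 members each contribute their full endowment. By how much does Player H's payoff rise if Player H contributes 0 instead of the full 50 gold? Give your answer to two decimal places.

8.00 gold

Switching from a contribution of 50 to 0 lets Player H keep an extra 50 gold, but lowers the guild treasury by 50, which costs Player H their own share of that drop: 0.84 × 50 = 42.00.
Net gain = 50 − 42.00 = 8.00. The private return per contributed unit (0.84) is below 1, so free-riding is indeed the best response regardless of what the others do.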